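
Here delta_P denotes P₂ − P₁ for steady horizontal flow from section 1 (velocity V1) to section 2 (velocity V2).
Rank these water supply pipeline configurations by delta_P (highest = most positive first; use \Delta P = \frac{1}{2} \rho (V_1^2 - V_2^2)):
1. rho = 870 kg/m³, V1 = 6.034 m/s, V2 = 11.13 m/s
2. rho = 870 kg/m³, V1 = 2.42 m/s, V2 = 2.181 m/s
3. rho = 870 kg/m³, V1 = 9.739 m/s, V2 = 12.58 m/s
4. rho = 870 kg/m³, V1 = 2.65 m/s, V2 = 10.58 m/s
Case 1: delta_P = -38.05 kPa
Case 2: delta_P = 0.4783 kPa
Case 3: delta_P = -27.58 kPa
Case 4: delta_P = -45.64 kPa
Ranking (highest first): 2, 3, 1, 4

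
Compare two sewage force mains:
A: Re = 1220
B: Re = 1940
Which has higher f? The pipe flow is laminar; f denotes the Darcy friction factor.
f(A) = 0.05246, f(B) = 0.03299. Answer: A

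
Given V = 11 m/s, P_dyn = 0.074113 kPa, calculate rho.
Formula: P_{dyn} = \frac{1}{2} \rho V^2
Substituting knowns: 0.074113 = 0.5·rho·11²/1000
Solving for rho: rho = 2·(0.074113·1000)/11² = 1.225 kg/m³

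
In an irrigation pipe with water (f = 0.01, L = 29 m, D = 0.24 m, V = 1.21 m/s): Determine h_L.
Formula: h_L = f \frac{L}{D} \frac{V^2}{2g}
h_L = 0.01·(29/0.24)·1.21²/(2·9.81) = 0.09017 m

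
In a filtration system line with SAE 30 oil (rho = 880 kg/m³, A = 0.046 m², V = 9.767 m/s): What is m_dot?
Formula: \dot{m} = \rho A V
m_dot = 880·0.046·9.767 = 395.4 kg/s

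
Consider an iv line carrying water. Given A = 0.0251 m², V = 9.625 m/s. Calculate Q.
Formula: Q = A V
Q = 0.0251·9.625·1000 = 241.6 L/s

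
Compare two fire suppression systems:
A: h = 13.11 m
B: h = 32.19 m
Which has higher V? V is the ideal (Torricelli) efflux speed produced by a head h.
V(A) = 16.04 m/s, V(B) = 25.13 m/s. Answer: B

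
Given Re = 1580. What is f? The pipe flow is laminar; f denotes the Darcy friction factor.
Formula: f = \frac{64}{Re}
f = 64/1580 = 0.04051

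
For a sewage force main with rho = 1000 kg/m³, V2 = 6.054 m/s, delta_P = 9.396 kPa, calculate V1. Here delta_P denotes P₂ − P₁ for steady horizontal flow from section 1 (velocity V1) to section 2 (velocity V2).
Formula: \Delta P = \frac{1}{2} \rho (V_1^2 - V_2^2)
Substituting knowns: 9.396 = 0.5·1000·(V1² − 6.054²)/1000
Solving for V1: V1 = √(6.054² + 2·(9.396·1000)/1000) = 7.446 m/s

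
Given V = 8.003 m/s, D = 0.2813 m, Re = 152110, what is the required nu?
Formula: Re = \frac{V D}{\nu}
Substituting knowns: 152110 = 8.003·0.2813/nu
Solving for nu: nu = 8.003·0.2813/152110 = 1.480e-05 m²/s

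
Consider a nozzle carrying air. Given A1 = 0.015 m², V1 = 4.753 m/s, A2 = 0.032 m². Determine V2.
Formula: V_2 = \frac{A_1 V_1}{A_2}
V2 = 0.015·4.753/0.032 = 2.228 m/s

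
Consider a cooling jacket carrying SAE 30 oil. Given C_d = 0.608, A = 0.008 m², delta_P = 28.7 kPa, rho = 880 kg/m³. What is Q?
Formula: Q = C_d A \sqrt{\frac{2 \Delta P}{\rho}}
Q = 0.608·0.008·√(2·(28.7·1000)/880)·1000 = 39.28 L/s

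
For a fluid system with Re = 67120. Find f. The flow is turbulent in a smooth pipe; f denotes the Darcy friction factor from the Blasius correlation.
Formula: f = \frac{0.316}{Re^{0.25}}
f = 0.316/67120^0.25 = 0.01963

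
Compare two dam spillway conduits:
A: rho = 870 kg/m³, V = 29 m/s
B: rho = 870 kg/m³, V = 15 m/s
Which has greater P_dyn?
P_dyn(A) = 365.8 kPa, P_dyn(B) = 97.88 kPa. Answer: A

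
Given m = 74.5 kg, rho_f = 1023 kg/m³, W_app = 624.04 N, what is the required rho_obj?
Formula: W_{app} = mg\left(1 - \frac{\rho_f}{\rho_{obj}}\right)
Substituting knowns: 624.04 = 74.5·9.81·(1 − 1023/rho_obj)
Solving for rho_obj: rho_obj = 1023/(1 − 624.04/(74.5·9.81)) = 7000 kg/m³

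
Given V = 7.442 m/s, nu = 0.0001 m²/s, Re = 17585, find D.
Formula: Re = \frac{V D}{\nu}
Substituting knowns: 17585 = 7.442·D/0.0001
Solving for D: D = 17585·0.0001/7.442 = 0.2363 m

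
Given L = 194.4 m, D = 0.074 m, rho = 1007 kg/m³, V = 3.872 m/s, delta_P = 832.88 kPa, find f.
Formula: \Delta P = f \frac{L}{D} \frac{\rho V^2}{2}
Substituting knowns: 832.88 = f·(194.4/0.074)·0.5·1007·3.872²/1000
Solving for f: f = (832.88·1000)/((194.4/0.074)·0.5·1007·3.872²) = 0.042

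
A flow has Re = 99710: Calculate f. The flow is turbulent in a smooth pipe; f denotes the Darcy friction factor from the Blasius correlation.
Formula: f = \frac{0.316}{Re^{0.25}}
f = 0.316/99710^0.25 = 0.01778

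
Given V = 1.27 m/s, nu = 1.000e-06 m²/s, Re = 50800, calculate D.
Formula: Re = \frac{V D}{\nu}
Substituting knowns: 50800 = 1.27·D/1.000e-06
Solving for D: D = 50800·1.000e-06/1.27 = 0.04 m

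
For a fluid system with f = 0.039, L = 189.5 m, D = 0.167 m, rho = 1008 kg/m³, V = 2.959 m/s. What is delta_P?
Formula: \Delta P = f \frac{L}{D} \frac{\rho V^2}{2}
delta_P = 0.039·(189.5/0.167)·0.5·1008·2.959²/1000 = 195.3 kPa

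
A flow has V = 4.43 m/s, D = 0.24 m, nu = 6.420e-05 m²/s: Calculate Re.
Formula: Re = \frac{V D}{\nu}
Re = 4.43·0.24/6.420e-05 = 16561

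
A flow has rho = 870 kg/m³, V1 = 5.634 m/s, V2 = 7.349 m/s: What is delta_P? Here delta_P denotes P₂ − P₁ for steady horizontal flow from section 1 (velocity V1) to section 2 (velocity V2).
Formula: \Delta P = \frac{1}{2} \rho (V_1^2 - V_2^2)
delta_P = 0.5·870·(5.634² − 7.349²)/1000 = -9.686 kPa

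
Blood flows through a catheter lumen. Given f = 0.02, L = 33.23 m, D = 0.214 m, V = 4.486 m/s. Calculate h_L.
Formula: h_L = f \frac{L}{D} \frac{V^2}{2g}
h_L = 0.02·(33.23/0.214)·4.486²/(2·9.81) = 3.185 m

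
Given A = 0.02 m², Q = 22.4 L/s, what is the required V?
Formula: Q = A V
Substituting knowns: 22.4 = 0.02·V·1000
Solving for V: V = (22.4/1000)/0.02 = 1.12 m/s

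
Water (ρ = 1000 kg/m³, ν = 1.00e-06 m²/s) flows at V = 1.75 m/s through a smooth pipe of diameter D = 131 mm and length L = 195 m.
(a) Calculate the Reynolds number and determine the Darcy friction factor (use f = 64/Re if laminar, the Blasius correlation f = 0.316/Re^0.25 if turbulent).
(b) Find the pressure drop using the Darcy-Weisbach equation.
(a) Re = V·D/ν = 1.75·0.131/1.00e-06 = 229250 → turbulent (Re > 4000); f = 0.316/Re^0.25 = 0.316/229250^0.25 = 0.014441 (Blasius is strictly valid for Re ≲ 1e5; used here as the smooth-pipe estimate the problem specifies)
(b) Darcy-Weisbach: ΔP = f·(L/D)·½ρV²/1000 = 0.014441·(195/0.131)·½·1000·1.75²/1000 = 32.92 kPa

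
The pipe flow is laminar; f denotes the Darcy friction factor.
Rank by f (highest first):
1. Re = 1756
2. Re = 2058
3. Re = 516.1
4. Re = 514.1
Case 1: f = 0.03645
Case 2: f = 0.0311
Case 3: f = 0.124
Case 4: f = 0.1245
Ranking (highest first): 4, 3, 1, 2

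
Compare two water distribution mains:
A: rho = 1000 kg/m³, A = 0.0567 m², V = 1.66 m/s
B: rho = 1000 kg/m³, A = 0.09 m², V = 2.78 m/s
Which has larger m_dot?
m_dot(A) = 94.12 kg/s, m_dot(B) = 250.2 kg/s. Answer: B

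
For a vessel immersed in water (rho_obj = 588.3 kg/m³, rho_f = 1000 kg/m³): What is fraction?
Formula: f_{sub} = \frac{\rho_{obj}}{\rho_f}
fraction = 588.3/1000 = 0.5883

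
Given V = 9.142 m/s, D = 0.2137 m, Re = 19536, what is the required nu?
Formula: Re = \frac{V D}{\nu}
Substituting knowns: 19536 = 9.142·0.2137/nu
Solving for nu: nu = 9.142·0.2137/19536 = 0.0001 m²/s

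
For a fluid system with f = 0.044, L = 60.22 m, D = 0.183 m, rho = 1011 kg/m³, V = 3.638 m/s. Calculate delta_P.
Formula: \Delta P = f \frac{L}{D} \frac{\rho V^2}{2}
delta_P = 0.044·(60.22/0.183)·0.5·1011·3.638²/1000 = 96.87 kPa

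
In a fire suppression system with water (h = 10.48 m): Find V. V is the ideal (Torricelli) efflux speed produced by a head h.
Formula: V = \sqrt{2 g h}
V = √(2·9.81·10.48) = 14.34 m/s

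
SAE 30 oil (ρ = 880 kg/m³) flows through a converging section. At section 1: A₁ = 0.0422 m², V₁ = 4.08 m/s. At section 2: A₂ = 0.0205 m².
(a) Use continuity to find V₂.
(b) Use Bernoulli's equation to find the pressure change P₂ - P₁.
(a) Continuity: A₁V₁=A₂V₂ -> V₂=A₁V₁/A₂=0.0422*4.08/0.0205=8.40 m/s
(b) Bernoulli: P₂-P₁=0.5*rho*(V₁^2-V₂^2)/1000=0.5*880*(4.08^2-8.40^2)/1000=-23.72 kPa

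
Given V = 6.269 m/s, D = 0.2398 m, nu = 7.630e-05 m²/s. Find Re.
Formula: Re = \frac{V D}{\nu}
Re = 6.269·0.2398/7.630e-05 = 19703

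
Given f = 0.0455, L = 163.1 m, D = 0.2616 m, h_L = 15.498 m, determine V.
Formula: h_L = f \frac{L}{D} \frac{V^2}{2g}
Substituting knowns: 15.498 = 0.0455·(163.1/0.2616)·V²/(2·9.81)
Solving for V: V = √(15.498·2·9.81/(0.0455·(163.1/0.2616))) = 3.274 m/s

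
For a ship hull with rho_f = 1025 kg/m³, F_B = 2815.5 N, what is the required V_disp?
Formula: F_B = \rho_f g V_{disp}
Substituting knowns: 2815.5 = 1025·9.81·V_disp
Solving for V_disp: V_disp = 2815.5/(1025·9.81) = 0.28 m³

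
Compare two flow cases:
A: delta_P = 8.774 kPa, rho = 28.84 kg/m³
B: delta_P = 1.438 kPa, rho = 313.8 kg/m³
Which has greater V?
V(A) = 24.67 m/s, V(B) = 3.027 m/s. Answer: A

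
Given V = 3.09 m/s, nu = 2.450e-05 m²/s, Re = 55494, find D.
Formula: Re = \frac{V D}{\nu}
Substituting knowns: 55494 = 3.09·D/2.450e-05
Solving for D: D = 55494·2.450e-05/3.09 = 0.44 m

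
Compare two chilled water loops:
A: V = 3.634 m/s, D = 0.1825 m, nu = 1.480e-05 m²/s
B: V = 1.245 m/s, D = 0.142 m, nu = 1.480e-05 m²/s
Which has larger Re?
Re(A) = 44811, Re(B) = 11945. Answer: A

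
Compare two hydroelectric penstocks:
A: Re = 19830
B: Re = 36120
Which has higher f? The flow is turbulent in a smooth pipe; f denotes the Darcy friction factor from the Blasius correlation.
f(A) = 0.02663, f(B) = 0.02292. Answer: A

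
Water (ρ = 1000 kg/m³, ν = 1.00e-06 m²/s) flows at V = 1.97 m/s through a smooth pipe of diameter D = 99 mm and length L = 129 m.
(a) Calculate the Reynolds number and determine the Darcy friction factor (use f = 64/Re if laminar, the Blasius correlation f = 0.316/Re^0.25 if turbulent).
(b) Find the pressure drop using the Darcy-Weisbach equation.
(a) Re = V·D/ν = 1.97·0.099/1.00e-06 = 195030 → turbulent (Re > 4000); f = 0.316/Re^0.25 = 0.316/195030^0.25 = 0.015037 (Blasius is strictly valid for Re ≲ 1e5; used here as the smooth-pipe estimate the problem specifies)
(b) Darcy-Weisbach: ΔP = f·(L/D)·½ρV²/1000 = 0.015037·(129/0.099)·½·1000·1.97²/1000 = 38.02 kPa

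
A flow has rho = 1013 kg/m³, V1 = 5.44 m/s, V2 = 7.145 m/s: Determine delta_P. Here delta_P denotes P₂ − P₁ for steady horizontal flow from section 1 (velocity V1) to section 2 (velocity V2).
Formula: \Delta P = \frac{1}{2} \rho (V_1^2 - V_2^2)
delta_P = 0.5·1013·(5.44² − 7.145²)/1000 = -10.87 kPa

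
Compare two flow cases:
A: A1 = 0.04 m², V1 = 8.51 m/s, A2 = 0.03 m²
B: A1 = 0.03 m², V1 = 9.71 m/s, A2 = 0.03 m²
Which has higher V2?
V2(A) = 11.35 m/s, V2(B) = 9.71 m/s. Answer: A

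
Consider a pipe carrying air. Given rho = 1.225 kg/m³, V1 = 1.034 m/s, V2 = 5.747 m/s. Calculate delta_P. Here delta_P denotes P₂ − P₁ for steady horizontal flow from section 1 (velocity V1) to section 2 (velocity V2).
Formula: \Delta P = \frac{1}{2} \rho (V_1^2 - V_2^2)
delta_P = 0.5·1.225·(1.034² − 5.747²)/1000 = -0.01957 kPa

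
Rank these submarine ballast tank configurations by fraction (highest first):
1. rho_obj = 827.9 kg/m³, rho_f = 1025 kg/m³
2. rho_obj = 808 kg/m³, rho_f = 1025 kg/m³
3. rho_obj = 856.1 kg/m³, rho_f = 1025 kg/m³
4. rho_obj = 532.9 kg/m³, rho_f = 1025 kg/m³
Case 1: fraction = 0.8077
Case 2: fraction = 0.7883
Case 3: fraction = 0.8352
Case 4: fraction = 0.5199
Ranking (highest first): 3, 1, 2, 4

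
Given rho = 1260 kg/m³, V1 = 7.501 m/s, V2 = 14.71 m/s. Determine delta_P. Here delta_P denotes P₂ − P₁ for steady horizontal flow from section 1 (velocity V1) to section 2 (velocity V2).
Formula: \Delta P = \frac{1}{2} \rho (V_1^2 - V_2^2)
delta_P = 0.5·1260·(7.501² − 14.71²)/1000 = -100.9 kPa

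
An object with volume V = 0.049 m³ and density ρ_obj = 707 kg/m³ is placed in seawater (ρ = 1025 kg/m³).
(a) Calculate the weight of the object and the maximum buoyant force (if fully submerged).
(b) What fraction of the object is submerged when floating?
(a) W=rho_obj*g*V=707*9.81*0.049=339.8 N; F_B(max)=rho*g*V=1025*9.81*0.049=492.7 N
(b) Floating fraction=rho_obj/rho=707/1025=0.690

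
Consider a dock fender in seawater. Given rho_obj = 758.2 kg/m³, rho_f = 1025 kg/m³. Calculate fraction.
Formula: f_{sub} = \frac{\rho_{obj}}{\rho_f}
fraction = 758.2/1025 = 0.7397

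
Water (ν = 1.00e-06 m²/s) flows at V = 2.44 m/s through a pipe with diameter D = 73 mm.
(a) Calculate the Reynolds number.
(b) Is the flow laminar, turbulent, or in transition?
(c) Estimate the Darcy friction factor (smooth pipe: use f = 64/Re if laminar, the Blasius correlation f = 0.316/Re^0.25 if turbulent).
(a) Re = V·D/ν = 2.44·0.073/1.00e-06 = 178120
(b) Flow regime: turbulent (Re > 4000)
(c) Friction factor: f = 0.316/Re^0.25 = 0.316/178120^0.25 = 0.01538 (Blasius is strictly valid for Re ≲ 1e5; used here as the smooth-pipe estimate the problem specifies)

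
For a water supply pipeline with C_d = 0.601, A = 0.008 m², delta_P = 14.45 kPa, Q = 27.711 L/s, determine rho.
Formula: Q = C_d A \sqrt{\frac{2 \Delta P}{\rho}}
Substituting knowns: 27.711 = 0.601·0.008·√(2·(14.45·1000)/rho)·1000
Solving for rho: rho = 2·(14.45·1000)/((27.711/1000)/(0.601·0.008))² = 870 kg/m³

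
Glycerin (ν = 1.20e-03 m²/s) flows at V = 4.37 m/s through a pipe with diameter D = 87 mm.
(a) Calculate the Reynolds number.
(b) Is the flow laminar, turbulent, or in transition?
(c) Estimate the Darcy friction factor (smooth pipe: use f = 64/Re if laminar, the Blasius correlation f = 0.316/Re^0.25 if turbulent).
(a) Re = V·D/ν = 4.37·0.087/1.20e-03 = 316.82
(b) Flow regime: laminar (Re < 2300)
(c) Friction factor: f = 64/Re = 64/316.82 = 0.202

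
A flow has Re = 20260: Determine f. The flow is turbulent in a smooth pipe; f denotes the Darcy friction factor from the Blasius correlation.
Formula: f = \frac{0.316}{Re^{0.25}}
f = 0.316/20260^0.25 = 0.02649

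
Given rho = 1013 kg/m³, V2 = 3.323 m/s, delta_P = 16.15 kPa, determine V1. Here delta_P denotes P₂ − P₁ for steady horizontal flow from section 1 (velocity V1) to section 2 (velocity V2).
Formula: \Delta P = \frac{1}{2} \rho (V_1^2 - V_2^2)
Substituting knowns: 16.15 = 0.5·1013·(V1² − 3.323²)/1000
Solving for V1: V1 = √(3.323² + 2·(16.15·1000)/1013) = 6.552 m/s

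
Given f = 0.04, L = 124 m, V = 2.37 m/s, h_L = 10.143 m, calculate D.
Formula: h_L = f \frac{L}{D} \frac{V^2}{2g}
Substituting knowns: 10.143 = 0.04·(124/D)·2.37²/(2·9.81)
Solving for D: D = 0.04·124·2.37²/(2·9.81·10.143) = 0.14 m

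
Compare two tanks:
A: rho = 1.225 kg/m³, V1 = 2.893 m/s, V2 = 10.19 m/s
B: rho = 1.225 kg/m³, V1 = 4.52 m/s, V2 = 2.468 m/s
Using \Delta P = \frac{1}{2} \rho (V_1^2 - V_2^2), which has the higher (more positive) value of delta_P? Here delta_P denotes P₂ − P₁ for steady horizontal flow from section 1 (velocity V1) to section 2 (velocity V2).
delta_P(A) = -0.05847 kPa, delta_P(B) = 0.008783 kPa. Answer: B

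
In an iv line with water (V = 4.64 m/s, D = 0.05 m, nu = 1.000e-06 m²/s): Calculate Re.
Formula: Re = \frac{V D}{\nu}
Re = 4.64·0.05/1.000e-06 = 232000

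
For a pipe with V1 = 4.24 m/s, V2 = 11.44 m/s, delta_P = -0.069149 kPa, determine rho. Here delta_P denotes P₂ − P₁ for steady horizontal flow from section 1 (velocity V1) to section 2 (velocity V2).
Formula: \Delta P = \frac{1}{2} \rho (V_1^2 - V_2^2)
Substituting knowns: -0.069149 = 0.5·rho·(4.24² − 11.44²)/1000
Solving for rho: rho = 2·(-0.069149·1000)/(4.24² − 11.44²) = 1.225 kg/m³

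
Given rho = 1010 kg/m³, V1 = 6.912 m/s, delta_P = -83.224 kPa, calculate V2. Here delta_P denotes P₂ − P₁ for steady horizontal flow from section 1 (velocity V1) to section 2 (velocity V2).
Formula: \Delta P = \frac{1}{2} \rho (V_1^2 - V_2^2)
Substituting knowns: -83.224 = 0.5·1010·(6.912² − V2²)/1000
Solving for V2: V2 = √(6.912² − 2·(-83.224·1000)/1010) = 14.58 m/s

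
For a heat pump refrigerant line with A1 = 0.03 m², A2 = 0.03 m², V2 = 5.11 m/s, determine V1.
Formula: V_2 = \frac{A_1 V_1}{A_2}
Substituting knowns: 5.11 = 0.03·V1/0.03
Solving for V1: V1 = 5.11·0.03/0.03 = 5.11 m/s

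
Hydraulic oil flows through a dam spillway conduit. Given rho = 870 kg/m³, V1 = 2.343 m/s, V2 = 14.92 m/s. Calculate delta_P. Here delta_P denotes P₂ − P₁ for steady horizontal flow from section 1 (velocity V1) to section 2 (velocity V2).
Formula: \Delta P = \frac{1}{2} \rho (V_1^2 - V_2^2)
delta_P = 0.5·870·(2.343² − 14.92²)/1000 = -94.45 kPa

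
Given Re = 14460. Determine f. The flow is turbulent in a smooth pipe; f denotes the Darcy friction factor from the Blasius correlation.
Formula: f = \frac{0.316}{Re^{0.25}}
f = 0.316/14460^0.25 = 0.02882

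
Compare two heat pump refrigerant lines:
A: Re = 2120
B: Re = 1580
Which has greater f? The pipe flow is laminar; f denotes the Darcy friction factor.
f(A) = 0.03019, f(B) = 0.04051. Answer: B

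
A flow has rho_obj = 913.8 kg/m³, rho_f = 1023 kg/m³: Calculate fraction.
Formula: f_{sub} = \frac{\rho_{obj}}{\rho_f}
fraction = 913.8/1023 = 0.8933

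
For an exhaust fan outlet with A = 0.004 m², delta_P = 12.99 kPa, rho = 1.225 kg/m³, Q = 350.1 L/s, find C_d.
Formula: Q = C_d A \sqrt{\frac{2 \Delta P}{\rho}}
Substituting knowns: 350.1 = C_d·0.004·√(2·(12.99·1000)/1.225)·1000
Solving for C_d: C_d = (350.1/1000)/(0.004·√(2·(12.99·1000)/1.225)) = 0.601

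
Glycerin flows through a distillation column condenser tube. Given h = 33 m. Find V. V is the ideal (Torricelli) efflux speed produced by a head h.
Formula: V = \sqrt{2 g h}
V = √(2·9.81·33) = 25.45 m/s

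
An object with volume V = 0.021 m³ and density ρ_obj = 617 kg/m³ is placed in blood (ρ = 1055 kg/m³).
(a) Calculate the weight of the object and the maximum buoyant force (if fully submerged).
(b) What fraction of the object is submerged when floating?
(a) W=rho_obj*g*V=617*9.81*0.021=127.1 N; F_B(max)=rho*g*V=1055*9.81*0.021=217.3 N
(b) Floating fraction=rho_obj/rho=617/1055=0.585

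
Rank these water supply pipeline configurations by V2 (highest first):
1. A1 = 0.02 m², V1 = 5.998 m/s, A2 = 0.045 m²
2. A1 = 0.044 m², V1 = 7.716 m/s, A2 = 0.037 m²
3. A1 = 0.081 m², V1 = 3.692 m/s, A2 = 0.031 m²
Case 1: V2 = 2.666 m/s
Case 2: V2 = 9.176 m/s
Case 3: V2 = 9.647 m/s
Ranking (highest first): 3, 2, 1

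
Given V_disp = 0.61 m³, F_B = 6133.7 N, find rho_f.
Formula: F_B = \rho_f g V_{disp}
Substituting knowns: 6133.7 = rho_f·9.81·0.61
Solving for rho_f: rho_f = 6133.7/(9.81·0.61) = 1025 kg/m³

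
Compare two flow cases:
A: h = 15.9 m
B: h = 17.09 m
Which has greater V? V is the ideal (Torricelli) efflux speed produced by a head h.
V(A) = 17.66 m/s, V(B) = 18.31 m/s. Answer: B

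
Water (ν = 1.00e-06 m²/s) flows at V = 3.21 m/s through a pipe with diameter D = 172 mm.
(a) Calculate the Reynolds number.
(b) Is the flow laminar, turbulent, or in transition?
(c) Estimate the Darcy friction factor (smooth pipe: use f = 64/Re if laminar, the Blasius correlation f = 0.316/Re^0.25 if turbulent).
(a) Re = V·D/ν = 3.21·0.172/1.00e-06 = 552120
(b) Flow regime: turbulent (Re > 4000)
(c) Friction factor: f = 0.316/Re^0.25 = 0.316/552120^0.25 = 0.01159 (Blasius is strictly valid for Re ≲ 1e5; used here as the smooth-pipe estimate the problem specifies)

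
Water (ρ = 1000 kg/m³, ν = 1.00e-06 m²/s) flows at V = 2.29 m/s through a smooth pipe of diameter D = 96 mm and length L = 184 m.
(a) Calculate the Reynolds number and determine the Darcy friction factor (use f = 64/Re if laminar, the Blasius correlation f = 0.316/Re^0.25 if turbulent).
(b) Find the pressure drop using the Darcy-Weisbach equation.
(a) Re = V·D/ν = 2.29·0.096/1.00e-06 = 219840 → turbulent (Re > 4000); f = 0.316/Re^0.25 = 0.316/219840^0.25 = 0.014594 (Blasius is strictly valid for Re ≲ 1e5; used here as the smooth-pipe estimate the problem specifies)
(b) Darcy-Weisbach: ΔP = f·(L/D)·½ρV²/1000 = 0.014594·(184/0.096)·½·1000·2.29²/1000 = 73.34 kPa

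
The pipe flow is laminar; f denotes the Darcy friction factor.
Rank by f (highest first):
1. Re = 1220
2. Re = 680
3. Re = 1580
Case 1: f = 0.05246
Case 2: f = 0.09412
Case 3: f = 0.04051
Ranking (highest first): 2, 1, 3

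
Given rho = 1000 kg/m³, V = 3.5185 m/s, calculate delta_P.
Formula: V = \sqrt{\frac{2 \Delta P}{\rho}}
Substituting knowns: 3.5185 = √(2·(delta_P·1000)/1000)
Solving for delta_P: delta_P = 3.5185²·1000/2/1000 = 6.19 kPa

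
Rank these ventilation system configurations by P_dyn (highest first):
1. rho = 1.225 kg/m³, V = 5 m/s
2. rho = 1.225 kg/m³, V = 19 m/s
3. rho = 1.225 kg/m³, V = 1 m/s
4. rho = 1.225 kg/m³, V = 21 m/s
Case 1: P_dyn = 0.01531 kPa
Case 2: P_dyn = 0.2211 kPa
Case 3: P_dyn = 0.0006125 kPa
Case 4: P_dyn = 0.2701 kPa
Ranking (highest first): 4, 2, 1, 3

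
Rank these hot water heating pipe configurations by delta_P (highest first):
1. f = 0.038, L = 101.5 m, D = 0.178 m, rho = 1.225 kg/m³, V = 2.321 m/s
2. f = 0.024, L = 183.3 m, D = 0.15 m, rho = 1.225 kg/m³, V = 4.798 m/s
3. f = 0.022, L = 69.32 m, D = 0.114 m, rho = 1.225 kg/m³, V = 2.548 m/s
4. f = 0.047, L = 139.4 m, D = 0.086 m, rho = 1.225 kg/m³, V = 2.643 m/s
Case 1: delta_P = 0.0715 kPa
Case 2: delta_P = 0.4135 kPa
Case 3: delta_P = 0.0532 kPa
Case 4: delta_P = 0.326 kPa
Ranking (highest first): 2, 4, 1, 3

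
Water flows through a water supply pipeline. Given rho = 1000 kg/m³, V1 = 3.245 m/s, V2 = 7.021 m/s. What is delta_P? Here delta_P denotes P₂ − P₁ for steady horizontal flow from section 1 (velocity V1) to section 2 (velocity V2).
Formula: \Delta P = \frac{1}{2} \rho (V_1^2 - V_2^2)
delta_P = 0.5·1000·(3.245² − 7.021²)/1000 = -19.38 kPa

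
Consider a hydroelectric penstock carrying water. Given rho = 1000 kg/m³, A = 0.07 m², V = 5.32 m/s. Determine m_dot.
Formula: \dot{m} = \rho A V
m_dot = 1000·0.07·5.32 = 372.4 kg/s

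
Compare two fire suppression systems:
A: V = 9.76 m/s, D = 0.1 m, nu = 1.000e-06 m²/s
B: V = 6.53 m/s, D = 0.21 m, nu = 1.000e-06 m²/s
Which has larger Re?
Re(A) = 976000, Re(B) = 1.371e+06. Answer: B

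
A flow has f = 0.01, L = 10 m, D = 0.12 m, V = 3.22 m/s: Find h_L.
Formula: h_L = f \frac{L}{D} \frac{V^2}{2g}
h_L = 0.01·(10/0.12)·3.22²/(2·9.81) = 0.4404 m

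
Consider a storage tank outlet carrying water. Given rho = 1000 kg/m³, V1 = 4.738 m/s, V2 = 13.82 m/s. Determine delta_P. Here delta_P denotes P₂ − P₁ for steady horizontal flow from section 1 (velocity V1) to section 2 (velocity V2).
Formula: \Delta P = \frac{1}{2} \rho (V_1^2 - V_2^2)
delta_P = 0.5·1000·(4.738² − 13.82²)/1000 = -84.27 kPa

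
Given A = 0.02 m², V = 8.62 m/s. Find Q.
Formula: Q = A V
Q = 0.02·8.62·1000 = 172.4 L/s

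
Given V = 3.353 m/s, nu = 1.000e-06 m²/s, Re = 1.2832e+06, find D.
Formula: Re = \frac{V D}{\nu}
Substituting knowns: 1.2832e+06 = 3.353·D/1.000e-06
Solving for D: D = 1.2832e+06·1.000e-06/3.353 = 0.3827 m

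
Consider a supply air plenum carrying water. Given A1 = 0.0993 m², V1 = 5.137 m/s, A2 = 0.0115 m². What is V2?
Formula: V_2 = \frac{A_1 V_1}{A_2}
V2 = 0.0993·5.137/0.0115 = 44.36 m/s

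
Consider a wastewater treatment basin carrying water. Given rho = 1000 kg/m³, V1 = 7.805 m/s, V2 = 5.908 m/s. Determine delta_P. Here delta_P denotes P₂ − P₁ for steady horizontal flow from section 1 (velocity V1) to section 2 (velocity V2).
Formula: \Delta P = \frac{1}{2} \rho (V_1^2 - V_2^2)
delta_P = 0.5·1000·(7.805² − 5.908²)/1000 = 13.01 kPa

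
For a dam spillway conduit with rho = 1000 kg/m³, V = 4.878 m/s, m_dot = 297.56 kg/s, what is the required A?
Formula: \dot{m} = \rho A V
Substituting knowns: 297.56 = 1000·A·4.878
Solving for A: A = 297.56/(1000·4.878) = 0.061 m²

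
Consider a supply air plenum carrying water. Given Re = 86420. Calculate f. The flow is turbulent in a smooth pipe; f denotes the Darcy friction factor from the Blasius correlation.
Formula: f = \frac{0.316}{Re^{0.25}}
f = 0.316/86420^0.25 = 0.01843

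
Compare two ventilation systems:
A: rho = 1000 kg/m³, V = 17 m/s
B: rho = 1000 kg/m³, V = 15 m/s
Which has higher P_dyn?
P_dyn(A) = 144.5 kPa, P_dyn(B) = 112.5 kPa. Answer: A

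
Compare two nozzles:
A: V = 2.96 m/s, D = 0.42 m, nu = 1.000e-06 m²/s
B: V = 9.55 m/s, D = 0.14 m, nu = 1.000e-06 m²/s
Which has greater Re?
Re(A) = 1.243e+06, Re(B) = 1.337e+06. Answer: B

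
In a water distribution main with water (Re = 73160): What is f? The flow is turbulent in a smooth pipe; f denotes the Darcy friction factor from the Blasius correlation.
Formula: f = \frac{0.316}{Re^{0.25}}
f = 0.316/73160^0.25 = 0.01921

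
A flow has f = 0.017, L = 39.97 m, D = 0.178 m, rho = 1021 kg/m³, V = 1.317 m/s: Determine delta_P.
Formula: \Delta P = f \frac{L}{D} \frac{\rho V^2}{2}
delta_P = 0.017·(39.97/0.178)·0.5·1021·1.317²/1000 = 3.38 kPa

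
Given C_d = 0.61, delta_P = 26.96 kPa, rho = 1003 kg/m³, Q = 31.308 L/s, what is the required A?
Formula: Q = C_d A \sqrt{\frac{2 \Delta P}{\rho}}
Substituting knowns: 31.308 = 0.61·A·√(2·(26.96·1000)/1003)·1000
Solving for A: A = (31.308/1000)/(0.61·√(2·(26.96·1000)/1003)) = 0.007 m²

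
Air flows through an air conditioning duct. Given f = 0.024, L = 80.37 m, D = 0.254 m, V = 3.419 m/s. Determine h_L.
Formula: h_L = f \frac{L}{D} \frac{V^2}{2g}
h_L = 0.024·(80.37/0.254)·3.419²/(2·9.81) = 4.525 m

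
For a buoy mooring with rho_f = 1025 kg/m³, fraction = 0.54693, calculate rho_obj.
Formula: f_{sub} = \frac{\rho_{obj}}{\rho_f}
Substituting knowns: 0.54693 = rho_obj/1025
Solving for rho_obj: rho_obj = 0.54693·1025 = 560.6 kg/m³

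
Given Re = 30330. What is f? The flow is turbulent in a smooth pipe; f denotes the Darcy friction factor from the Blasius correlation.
Formula: f = \frac{0.316}{Re^{0.25}}
f = 0.316/30330^0.25 = 0.02395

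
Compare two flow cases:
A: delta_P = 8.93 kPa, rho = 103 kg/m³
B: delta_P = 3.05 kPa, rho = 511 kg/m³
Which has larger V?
V(A) = 13.17 m/s, V(B) = 3.455 m/s. Answer: A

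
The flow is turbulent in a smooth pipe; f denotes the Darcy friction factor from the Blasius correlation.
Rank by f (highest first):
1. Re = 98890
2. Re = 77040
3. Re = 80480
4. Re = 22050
Case 1: f = 0.01782
Case 2: f = 0.01897
Case 3: f = 0.01876
Case 4: f = 0.02593
Ranking (highest first): 4, 2, 3, 1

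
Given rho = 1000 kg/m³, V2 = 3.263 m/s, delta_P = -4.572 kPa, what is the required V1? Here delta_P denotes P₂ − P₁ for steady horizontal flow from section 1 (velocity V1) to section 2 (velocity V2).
Formula: \Delta P = \frac{1}{2} \rho (V_1^2 - V_2^2)
Substituting knowns: -4.572 = 0.5·1000·(V1² − 3.263²)/1000
Solving for V1: V1 = √(3.263² + 2·(-4.572·1000)/1000) = 1.226 m/s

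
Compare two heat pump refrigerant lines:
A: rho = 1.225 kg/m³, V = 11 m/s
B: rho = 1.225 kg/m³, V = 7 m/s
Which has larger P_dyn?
P_dyn(A) = 0.07411 kPa, P_dyn(B) = 0.03001 kPa. Answer: A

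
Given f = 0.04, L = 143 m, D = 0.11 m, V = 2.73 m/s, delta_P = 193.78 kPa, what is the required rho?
Formula: \Delta P = f \frac{L}{D} \frac{\rho V^2}{2}
Substituting knowns: 193.78 = 0.04·(143/0.11)·0.5·rho·2.73²/1000
Solving for rho: rho = (193.78·1000)/(0.04·(143/0.11)·0.5·2.73²) = 1000 kg/m³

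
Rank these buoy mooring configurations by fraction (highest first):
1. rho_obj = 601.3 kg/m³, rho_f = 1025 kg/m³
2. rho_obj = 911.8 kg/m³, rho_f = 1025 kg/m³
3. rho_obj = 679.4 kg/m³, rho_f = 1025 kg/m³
Case 1: fraction = 0.5866
Case 2: fraction = 0.8896
Case 3: fraction = 0.6628
Ranking (highest first): 2, 3, 1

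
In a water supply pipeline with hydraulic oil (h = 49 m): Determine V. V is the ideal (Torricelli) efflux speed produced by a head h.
Formula: V = \sqrt{2 g h}
V = √(2·9.81·49) = 31.01 m/s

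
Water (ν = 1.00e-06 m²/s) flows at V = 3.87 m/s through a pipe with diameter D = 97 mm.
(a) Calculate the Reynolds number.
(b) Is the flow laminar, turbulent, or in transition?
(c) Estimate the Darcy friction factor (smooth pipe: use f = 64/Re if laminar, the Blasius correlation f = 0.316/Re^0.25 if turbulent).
(a) Re = V·D/ν = 3.87·0.097/1.00e-06 = 375390
(b) Flow regime: turbulent (Re > 4000)
(c) Friction factor: f = 0.316/Re^0.25 = 0.316/375390^0.25 = 0.01277 (Blasius is strictly valid for Re ≲ 1e5; used here as the smooth-pipe estimate the problem specifies)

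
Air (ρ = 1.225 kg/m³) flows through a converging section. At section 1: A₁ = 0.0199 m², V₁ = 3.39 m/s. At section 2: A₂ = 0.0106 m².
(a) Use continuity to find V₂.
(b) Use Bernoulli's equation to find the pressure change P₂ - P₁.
(a) Continuity: A₁V₁=A₂V₂ -> V₂=A₁V₁/A₂=0.0199*3.39/0.0106=6.36 m/s
(b) Bernoulli: P₂-P₁=0.5*rho*(V₁^2-V₂^2)/1000=0.5*1.225*(3.39^2-6.36^2)/1000=-0.01774 kPa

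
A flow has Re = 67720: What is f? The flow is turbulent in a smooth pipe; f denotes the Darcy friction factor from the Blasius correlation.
Formula: f = \frac{0.316}{Re^{0.25}}
f = 0.316/67720^0.25 = 0.01959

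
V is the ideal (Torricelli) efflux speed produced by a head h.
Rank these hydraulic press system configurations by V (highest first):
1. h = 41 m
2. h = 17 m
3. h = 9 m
Case 1: V = 28.36 m/s
Case 2: V = 18.26 m/s
Case 3: V = 13.29 m/s
Ranking (highest first): 1, 2, 3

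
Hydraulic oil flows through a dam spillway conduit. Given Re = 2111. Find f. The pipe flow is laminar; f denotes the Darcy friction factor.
Formula: f = \frac{64}{Re}
f = 64/2111 = 0.03032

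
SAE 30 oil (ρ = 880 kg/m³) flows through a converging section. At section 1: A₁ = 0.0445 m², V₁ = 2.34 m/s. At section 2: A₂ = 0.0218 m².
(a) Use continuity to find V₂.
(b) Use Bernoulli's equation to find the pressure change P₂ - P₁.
(a) Continuity: A₁V₁=A₂V₂ -> V₂=A₁V₁/A₂=0.0445*2.34/0.0218=4.78 m/s
(b) Bernoulli: P₂-P₁=0.5*rho*(V₁^2-V₂^2)/1000=0.5*880*(2.34^2-4.78^2)/1000=-7.644 kPa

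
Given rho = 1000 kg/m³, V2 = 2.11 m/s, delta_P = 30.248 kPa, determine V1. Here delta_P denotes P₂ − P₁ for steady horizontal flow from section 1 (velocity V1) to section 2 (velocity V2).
Formula: \Delta P = \frac{1}{2} \rho (V_1^2 - V_2^2)
Substituting knowns: 30.248 = 0.5·1000·(V1² − 2.11²)/1000
Solving for V1: V1 = √(2.11² + 2·(30.248·1000)/1000) = 8.059 m/s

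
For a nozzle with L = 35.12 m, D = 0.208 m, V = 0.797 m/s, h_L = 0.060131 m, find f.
Formula: h_L = f \frac{L}{D} \frac{V^2}{2g}
Substituting knowns: 0.060131 = f·(35.12/0.208)·0.797²/(2·9.81)
Solving for f: f = 0.060131·2·9.81/((35.12/0.208)·0.797²) = 0.011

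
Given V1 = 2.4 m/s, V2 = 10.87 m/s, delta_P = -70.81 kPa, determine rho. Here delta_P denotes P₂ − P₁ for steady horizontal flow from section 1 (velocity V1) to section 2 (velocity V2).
Formula: \Delta P = \frac{1}{2} \rho (V_1^2 - V_2^2)
Substituting knowns: -70.81 = 0.5·rho·(2.4² − 10.87²)/1000
Solving for rho: rho = 2·(-70.81·1000)/(2.4² − 10.87²) = 1260 kg/m³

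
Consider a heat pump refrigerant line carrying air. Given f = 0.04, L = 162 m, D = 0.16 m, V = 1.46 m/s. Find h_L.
Formula: h_L = f \frac{L}{D} \frac{V^2}{2g}
h_L = 0.04·(162/0.16)·1.46²/(2·9.81) = 4.4 m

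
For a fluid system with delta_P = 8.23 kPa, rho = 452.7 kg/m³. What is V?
Formula: V = \sqrt{\frac{2 \Delta P}{\rho}}
V = √(2·(8.23·1000)/452.7) = 6.03 m/s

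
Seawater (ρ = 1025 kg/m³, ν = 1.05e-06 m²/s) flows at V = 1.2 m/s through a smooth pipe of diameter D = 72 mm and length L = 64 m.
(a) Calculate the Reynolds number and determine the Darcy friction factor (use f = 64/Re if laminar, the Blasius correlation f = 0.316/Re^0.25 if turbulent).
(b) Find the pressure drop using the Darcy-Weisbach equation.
(a) Re = V·D/ν = 1.2·0.072/1.05e-06 = 82286 → turbulent (Re > 4000); f = 0.316/Re^0.25 = 0.316/82286^0.25 = 0.018658
(b) Darcy-Weisbach: ΔP = f·(L/D)·½ρV²/1000 = 0.018658·(64/0.072)·½·1025·1.2²/1000 = 12.24 kPa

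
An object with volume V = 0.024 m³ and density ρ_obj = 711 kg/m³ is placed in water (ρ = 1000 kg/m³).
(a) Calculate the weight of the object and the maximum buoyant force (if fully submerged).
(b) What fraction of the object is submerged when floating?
(a) W=rho_obj*g*V=711*9.81*0.024=167.4 N; F_B(max)=rho*g*V=1000*9.81*0.024=235.4 N
(b) Floating fraction=rho_obj/rho=711/1000=0.711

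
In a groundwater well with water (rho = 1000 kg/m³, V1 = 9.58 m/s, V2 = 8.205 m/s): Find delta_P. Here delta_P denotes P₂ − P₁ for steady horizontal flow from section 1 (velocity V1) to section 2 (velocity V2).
Formula: \Delta P = \frac{1}{2} \rho (V_1^2 - V_2^2)
delta_P = 0.5·1000·(9.58² − 8.205²)/1000 = 12.23 kPa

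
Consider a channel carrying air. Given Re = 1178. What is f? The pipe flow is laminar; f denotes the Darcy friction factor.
Formula: f = \frac{64}{Re}
f = 64/1178 = 0.05433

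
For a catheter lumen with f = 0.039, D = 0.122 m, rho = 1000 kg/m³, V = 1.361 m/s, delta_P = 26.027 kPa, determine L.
Formula: \Delta P = f \frac{L}{D} \frac{\rho V^2}{2}
Substituting knowns: 26.027 = 0.039·(L/0.122)·0.5·1000·1.361²/1000
Solving for L: L = (26.027·1000)·0.122/(0.039·0.5·1000·1.361²) = 87.91 m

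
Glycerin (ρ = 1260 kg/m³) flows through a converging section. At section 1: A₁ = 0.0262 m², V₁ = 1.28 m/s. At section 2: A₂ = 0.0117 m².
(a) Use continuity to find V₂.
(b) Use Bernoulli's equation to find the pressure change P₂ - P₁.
(a) Continuity: A₁V₁=A₂V₂ -> V₂=A₁V₁/A₂=0.0262*1.28/0.0117=2.87 m/s
(b) Bernoulli: P₂-P₁=0.5*rho*(V₁^2-V₂^2)/1000=0.5*1260*(1.28^2-2.87^2)/1000=-4.157 kPa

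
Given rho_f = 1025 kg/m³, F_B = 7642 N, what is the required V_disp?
Formula: F_B = \rho_f g V_{disp}
Substituting knowns: 7642 = 1025·9.81·V_disp
Solving for V_disp: V_disp = 7642/(1025·9.81) = 0.76 m³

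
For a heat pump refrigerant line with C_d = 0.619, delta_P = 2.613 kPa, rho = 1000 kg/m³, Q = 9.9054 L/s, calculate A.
Formula: Q = C_d A \sqrt{\frac{2 \Delta P}{\rho}}
Substituting knowns: 9.9054 = 0.619·A·√(2·(2.613·1000)/1000)·1000
Solving for A: A = (9.9054/1000)/(0.619·√(2·(2.613·1000)/1000)) = 0.007 m²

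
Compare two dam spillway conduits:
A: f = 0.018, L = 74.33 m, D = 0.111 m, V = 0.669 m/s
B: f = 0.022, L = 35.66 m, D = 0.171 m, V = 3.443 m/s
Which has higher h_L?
h_L(A) = 0.275 m, h_L(B) = 2.772 m. Answer: B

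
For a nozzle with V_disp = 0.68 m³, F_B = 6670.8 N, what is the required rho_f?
Formula: F_B = \rho_f g V_{disp}
Substituting knowns: 6670.8 = rho_f·9.81·0.68
Solving for rho_f: rho_f = 6670.8/(9.81·0.68) = 1000 kg/m³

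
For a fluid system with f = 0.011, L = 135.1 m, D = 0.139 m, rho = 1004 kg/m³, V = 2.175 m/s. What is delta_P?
Formula: \Delta P = f \frac{L}{D} \frac{\rho V^2}{2}
delta_P = 0.011·(135.1/0.139)·0.5·1004·2.175²/1000 = 25.39 kPa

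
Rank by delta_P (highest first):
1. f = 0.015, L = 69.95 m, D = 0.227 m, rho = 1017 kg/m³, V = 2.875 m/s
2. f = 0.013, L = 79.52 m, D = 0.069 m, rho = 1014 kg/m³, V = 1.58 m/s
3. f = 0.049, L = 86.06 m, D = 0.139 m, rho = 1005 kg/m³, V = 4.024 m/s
Case 1: delta_P = 19.43 kPa
Case 2: delta_P = 18.96 kPa
Case 3: delta_P = 246.9 kPa
Ranking (highest first): 3, 1, 2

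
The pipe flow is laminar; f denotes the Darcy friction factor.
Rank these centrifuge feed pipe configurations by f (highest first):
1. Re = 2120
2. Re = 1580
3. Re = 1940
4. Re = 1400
Case 1: f = 0.03019
Case 2: f = 0.04051
Case 3: f = 0.03299
Case 4: f = 0.04571
Ranking (highest first): 4, 2, 3, 1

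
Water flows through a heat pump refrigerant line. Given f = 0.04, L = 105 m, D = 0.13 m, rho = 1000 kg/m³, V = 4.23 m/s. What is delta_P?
Formula: \Delta P = f \frac{L}{D} \frac{\rho V^2}{2}
delta_P = 0.04·(105/0.13)·0.5·1000·4.23²/1000 = 289 kPa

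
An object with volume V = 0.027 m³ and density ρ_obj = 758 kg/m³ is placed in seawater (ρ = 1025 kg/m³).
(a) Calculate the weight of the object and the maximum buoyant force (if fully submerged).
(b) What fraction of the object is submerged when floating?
(a) W=rho_obj*g*V=758*9.81*0.027=200.8 N; F_B(max)=rho*g*V=1025*9.81*0.027=271.5 N
(b) Floating fraction=rho_obj/rho=758/1025=0.740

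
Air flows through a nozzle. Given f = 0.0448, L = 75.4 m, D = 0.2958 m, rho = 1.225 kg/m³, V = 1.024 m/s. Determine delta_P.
Formula: \Delta P = f \frac{L}{D} \frac{\rho V^2}{2}
delta_P = 0.0448·(75.4/0.2958)·0.5·1.225·1.024²/1000 = 0.007334 kPa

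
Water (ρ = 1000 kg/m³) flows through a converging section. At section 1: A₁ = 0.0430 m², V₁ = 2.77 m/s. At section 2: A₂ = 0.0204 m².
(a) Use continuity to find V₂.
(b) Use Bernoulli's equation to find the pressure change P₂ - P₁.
(a) Continuity: A₁V₁=A₂V₂ -> V₂=A₁V₁/A₂=0.0430*2.77/0.0204=5.84 m/s
(b) Bernoulli: P₂-P₁=0.5*rho*(V₁^2-V₂^2)/1000=0.5*1000*(2.77^2-5.84^2)/1000=-13.22 kPa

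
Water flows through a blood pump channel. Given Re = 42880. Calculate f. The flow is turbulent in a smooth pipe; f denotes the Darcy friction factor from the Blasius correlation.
Formula: f = \frac{0.316}{Re^{0.25}}
f = 0.316/42880^0.25 = 0.02196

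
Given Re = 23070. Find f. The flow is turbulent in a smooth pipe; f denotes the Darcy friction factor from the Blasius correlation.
Formula: f = \frac{0.316}{Re^{0.25}}
f = 0.316/23070^0.25 = 0.02564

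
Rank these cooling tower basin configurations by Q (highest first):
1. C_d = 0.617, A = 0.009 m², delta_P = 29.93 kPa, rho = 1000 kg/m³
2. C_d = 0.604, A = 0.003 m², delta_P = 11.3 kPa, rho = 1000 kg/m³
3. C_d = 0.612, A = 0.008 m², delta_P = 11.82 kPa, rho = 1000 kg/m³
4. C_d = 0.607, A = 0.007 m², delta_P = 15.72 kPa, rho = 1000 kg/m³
Case 1: Q = 42.96 L/s
Case 2: Q = 8.614 L/s
Case 3: Q = 23.8 L/s
Case 4: Q = 23.82 L/s
Ranking (highest first): 1, 4, 3, 2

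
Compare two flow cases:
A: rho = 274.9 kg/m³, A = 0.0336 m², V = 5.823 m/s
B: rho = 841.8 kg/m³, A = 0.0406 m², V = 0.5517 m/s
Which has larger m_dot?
m_dot(A) = 53.78 kg/s, m_dot(B) = 18.86 kg/s. Answer: A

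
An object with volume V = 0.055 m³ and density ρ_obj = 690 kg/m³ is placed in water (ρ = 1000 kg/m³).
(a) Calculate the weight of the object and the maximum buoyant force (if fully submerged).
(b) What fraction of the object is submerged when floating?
(a) W=rho_obj*g*V=690*9.81*0.055=372.3 N; F_B(max)=rho*g*V=1000*9.81*0.055=539.5 N
(b) Floating fraction=rho_obj/rho=690/1000=0.690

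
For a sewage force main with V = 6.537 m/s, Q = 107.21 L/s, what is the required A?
Formula: Q = A V
Substituting knowns: 107.21 = A·6.537·1000
Solving for A: A = (107.21/1000)/6.537 = 0.0164 m²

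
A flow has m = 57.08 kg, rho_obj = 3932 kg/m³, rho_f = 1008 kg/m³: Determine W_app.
Formula: W_{app} = mg\left(1 - \frac{\rho_f}{\rho_{obj}}\right)
W_app = 57.08·9.81·(1 − 1008/3932) = 416.4 N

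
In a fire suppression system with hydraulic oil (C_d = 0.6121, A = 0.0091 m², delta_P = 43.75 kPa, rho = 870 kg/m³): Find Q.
Formula: Q = C_d A \sqrt{\frac{2 \Delta P}{\rho}}
Q = 0.6121·0.0091·√(2·(43.75·1000)/870)·1000 = 55.86 L/s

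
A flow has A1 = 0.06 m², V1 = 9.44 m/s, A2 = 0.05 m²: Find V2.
Formula: V_2 = \frac{A_1 V_1}{A_2}
V2 = 0.06·9.44/0.05 = 11.33 m/s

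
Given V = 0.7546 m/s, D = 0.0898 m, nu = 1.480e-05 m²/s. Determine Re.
Formula: Re = \frac{V D}{\nu}
Re = 0.7546·0.0898/1.480e-05 = 4579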